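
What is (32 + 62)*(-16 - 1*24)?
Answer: -3760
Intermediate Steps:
(32 + 62)*(-16 - 1*24) = 94*(-16 - 24) = 94*(-40) = -3760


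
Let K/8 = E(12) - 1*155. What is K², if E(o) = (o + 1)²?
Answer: 12544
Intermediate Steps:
E(o) = (1 + o)²
K = 112 (K = 8*((1 + 12)² - 1*155) = 8*(13² - 155) = 8*(169 - 155) = 8*14 = 112)
K² = 112² = 12544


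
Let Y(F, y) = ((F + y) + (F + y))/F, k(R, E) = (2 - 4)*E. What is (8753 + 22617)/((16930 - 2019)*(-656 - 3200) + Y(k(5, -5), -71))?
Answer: -156850/287484141 ≈ -0.00054559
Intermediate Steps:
k(R, E) = -2*E
Y(F, y) = (2*F + 2*y)/F
(8753 + 22617)/((16930 - 2019)*(-656 - 3200) + Y(k(5, -5), -71)) = (8753 + 22617)/((16930 - 2019)*(-656 - 3200) + (2 + 2*(-71)/(-2*(-5)))) = 31370/(14911*(-3856) + (2 + 2*(-71)/10)) = 31370/(-57496816 + (2 + 2*(-71)*(⅒))) = 31370/(-57496816 + (2 - 71/5)) = 31370/(-57496816 - 61/5) = 31370/(-287484141/5) = 31370*(-5/287484141) = -156850/287484141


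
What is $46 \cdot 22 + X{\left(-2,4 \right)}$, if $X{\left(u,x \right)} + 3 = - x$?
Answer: $1005$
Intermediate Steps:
$X{\left(u,x \right)} = -3 - x$
$46 \cdot 22 + X{\left(-2,4 \right)} = 46 \cdot 22 - 7 = 1012 - 7 = 1005$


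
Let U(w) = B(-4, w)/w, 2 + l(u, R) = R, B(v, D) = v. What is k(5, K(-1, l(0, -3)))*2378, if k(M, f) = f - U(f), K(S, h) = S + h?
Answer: -47560/3 ≈ -15853.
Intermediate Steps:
l(u, R) = -2 + R
U(w) = -4/w
k(M, f) = f + 4/f (k(M, f) = f - (-4)/f = f + 4/f)
k(5, K(-1, l(0, -3)))*2378 = ((-1 + (-2 - 3)) + 4/(-1 + (-2 - 3)))*2378 = ((-1 - 5) + 4/(-1 - 5))*2378 = (-6 + 4/(-6))*2378 = (-6 + 4*(-1/6))*2378 = (-6 - 2/3)*2378 = -20/3*2378 = -47560/3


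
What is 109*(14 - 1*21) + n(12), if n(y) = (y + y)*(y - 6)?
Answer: -619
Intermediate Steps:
n(y) = 2*y*(-6 + y) (n(y) = (2*y)*(-6 + y) = 2*y*(-6 + y))
109*(14 - 1*21) + n(12) = 109*(14 - 1*21) + 2*12*(-6 + 12) = 109*(14 - 21) + 2*12*6 = 109*(-7) + 144 = -763 + 144 = -619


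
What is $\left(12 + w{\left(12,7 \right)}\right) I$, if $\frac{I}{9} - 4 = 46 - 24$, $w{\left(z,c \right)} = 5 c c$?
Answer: $60138$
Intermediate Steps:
$w{\left(z,c \right)} = 5 c^{2}$
$I = 234$ ($I = 36 + 9 \left(46 - 24\right) = 36 + 9 \cdot 22 = 36 + 198 = 234$)
$\left(12 + w{\left(12,7 \right)}\right) I = \left(12 + 5 \cdot 7^{2}\right) 234 = \left(12 + 5 \cdot 49\right) 234 = \left(12 + 245\right) 234 = 257 \cdot 234 = 60138$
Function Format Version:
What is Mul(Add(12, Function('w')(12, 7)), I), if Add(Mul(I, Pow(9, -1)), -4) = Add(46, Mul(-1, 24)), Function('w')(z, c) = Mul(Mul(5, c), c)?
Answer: 60138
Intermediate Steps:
Function('w')(z, c) = Mul(5, Pow(c, 2))
I = 234 (I = Add(36, Mul(9, Add(46, Mul(-1, 24)))) = Add(36, Mul(9, Add(46, -24))) = Add(36, Mul(9, 22)) = Add(36, 198) = 234)
Mul(Add(12, Function('w')(12, 7)), I) = Mul(Add(12, Mul(5, Pow(7, 2))), 234) = Mul(Add(12, Mul(5, 49)), 234) = Mul(Add(12, 245), 234) = Mul(257, 234) = 60138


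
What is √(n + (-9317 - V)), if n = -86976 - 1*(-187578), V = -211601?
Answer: 3*√33654 ≈ 550.35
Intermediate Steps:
n = 100602 (n = -86976 + 187578 = 100602)
√(n + (-9317 - V)) = √(100602 + (-9317 - 1*(-211601))) = √(100602 + (-9317 + 211601)) = √(100602 + 202284) = √302886 = 3*√33654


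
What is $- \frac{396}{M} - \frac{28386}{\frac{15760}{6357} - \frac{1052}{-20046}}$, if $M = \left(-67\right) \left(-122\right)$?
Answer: $- \frac{10529882917689}{939114947} \approx -11213.0$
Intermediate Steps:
$M = 8174$
$- \frac{396}{M} - \frac{28386}{\frac{15760}{6357} - \frac{1052}{-20046}} = - \frac{396}{8174} - \frac{28386}{\frac{15760}{6357} - \frac{1052}{-20046}} = \left(-396\right) \frac{1}{8174} - \frac{28386}{15760 \cdot \frac{1}{6357} - - \frac{526}{10023}} = - \frac{198}{4087} - \frac{28386}{\frac{15760}{6357} + \frac{526}{10023}} = - \frac{198}{4087} - \frac{28386}{\frac{1378686}{544583}} = - \frac{198}{4087} - \frac{2576422173}{229781} = - \frac{10529882917689}{939114947}$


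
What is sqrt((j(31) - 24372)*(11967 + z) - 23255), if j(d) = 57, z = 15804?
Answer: 4*I*sqrt(42204695) ≈ 25986.0*I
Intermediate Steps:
sqrt((j(31) - 24372)*(11967 + z) - 23255) = sqrt((57 - 24372)*(11967 + 15804) - 23255) = sqrt(-24315*27771 - 23255) = sqrt(-675251865 - 23255) = sqrt(-675275120) = 4*I*sqrt(42204695)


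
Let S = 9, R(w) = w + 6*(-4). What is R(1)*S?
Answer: -207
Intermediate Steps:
R(w) = -24 + w (R(w) = w - 24 = -24 + w)
R(1)*S = (-24 + 1)*9 = -23*9 = -207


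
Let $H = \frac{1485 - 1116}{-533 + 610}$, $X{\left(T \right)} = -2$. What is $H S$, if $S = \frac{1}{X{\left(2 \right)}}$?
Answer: $- \frac{369}{154} \approx -2.3961$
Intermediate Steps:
$H = \frac{369}{77} \approx 4.7922$
$S = - \frac{1}{2}$ ($S = \frac{1}{-2} = - \frac{1}{2} \approx -0.5$)
$H S = \frac{369}{77} \left(- \frac{1}{2}\right) = - \frac{369}{154}$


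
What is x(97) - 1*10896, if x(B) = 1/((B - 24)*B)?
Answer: -77154575/7081 ≈ -10896.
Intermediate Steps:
x(B) = 1/(B*(-24 + B)) (x(B) = 1/((-24 + B)*B) = 1/(B*(-24 + B)))
x(97) - 1*10896 = 1/(97*(-24 + 97)) - 1*10896 = (1/97)/73 - 10896 = (1/97)*(1/73) - 10896 = 1/7081 - 10896 = -77154575/7081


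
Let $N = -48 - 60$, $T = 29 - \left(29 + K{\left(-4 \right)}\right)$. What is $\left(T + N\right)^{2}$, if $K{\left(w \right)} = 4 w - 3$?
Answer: $7921$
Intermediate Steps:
$K{\left(w \right)} = -3 + 4 w$
$T = 19$ ($T = 29 - \left(26 - 16\right) = 29 - 10 = 19$)
$N = -108$ ($N = -48 - 60 = -108$)
$\left(T + N\right)^{2} = \left(19 - 108\right)^{2} = \left(-89\right)^{2} = 7921$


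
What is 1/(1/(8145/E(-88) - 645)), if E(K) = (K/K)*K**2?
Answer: -4986735/7744 ≈ -643.95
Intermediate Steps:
E(K) = K**2 (E(K) = 1*K**2 = K**2)
1/(1/(8145/E(-88) - 645)) = 1/(1/(8145/((-88)**2) - 645)) = 1/(1/(8145/7744 - 645)) = 1/(1/(-4986735/7744)) = 1/(-7744/4986735) = -4986735/7744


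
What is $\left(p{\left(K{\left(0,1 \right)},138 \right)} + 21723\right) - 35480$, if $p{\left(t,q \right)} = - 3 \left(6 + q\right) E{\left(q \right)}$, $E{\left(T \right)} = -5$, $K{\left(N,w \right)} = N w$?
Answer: $-11597$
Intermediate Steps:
$p{\left(t,q \right)} = 90 + 15 q$ ($p{\left(t,q \right)} = - 3 \left(6 + q\right) \left(-5\right) = \left(-18 - 3 q\right) \left(-5\right) = 90 + 15 q$)
$\left(p{\left(K{\left(0,1 \right)},138 \right)} + 21723\right) - 35480 = \left(\left(90 + 15 \cdot 138\right) + 21723\right) - 35480 = \left(\left(90 + 2070\right) + 21723\right) - 35480 = \left(2160 + 21723\right) - 35480 = 23883 - 35480 = -11597$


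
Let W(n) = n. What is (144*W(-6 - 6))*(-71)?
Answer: 122688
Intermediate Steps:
(144*W(-6 - 6))*(-71) = (144*(-6 - 6))*(-71) = (144*(-12))*(-71) = -1728*(-71) = 122688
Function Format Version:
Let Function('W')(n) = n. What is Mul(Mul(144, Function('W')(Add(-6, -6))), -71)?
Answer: 122688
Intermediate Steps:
Mul(Mul(144, Function('W')(Add(-6, -6))), -71) = Mul(Mul(144, Add(-6, -6)), -71) = Mul(Mul(144, -12), -71) = Mul(-1728, -71) = 122688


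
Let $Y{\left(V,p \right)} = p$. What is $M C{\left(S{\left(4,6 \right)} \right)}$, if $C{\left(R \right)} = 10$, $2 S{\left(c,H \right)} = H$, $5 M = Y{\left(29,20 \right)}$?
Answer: $40$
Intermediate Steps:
$M = 4$ ($M = \frac{1}{5} \cdot 20 = 4$)
$S{\left(c,H \right)} = \frac{H}{2}$
$M C{\left(S{\left(4,6 \right)} \right)} = 4 \cdot 10 = 40$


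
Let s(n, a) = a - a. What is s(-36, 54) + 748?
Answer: 748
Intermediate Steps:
s(n, a) = 0
s(-36, 54) + 748 = 0 + 748 = 748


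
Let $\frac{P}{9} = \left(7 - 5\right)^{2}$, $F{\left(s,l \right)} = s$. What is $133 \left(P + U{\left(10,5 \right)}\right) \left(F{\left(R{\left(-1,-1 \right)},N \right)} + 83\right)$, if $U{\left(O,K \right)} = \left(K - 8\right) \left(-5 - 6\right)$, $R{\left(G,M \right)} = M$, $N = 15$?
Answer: $752514$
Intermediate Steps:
$U{\left(O,K \right)} = 88 - 11 K$ ($U{\left(O,K \right)} = \left(-8 + K\right) \left(-11\right) = 88 - 11 K$)
$P = 36$ ($P = 9 \left(7 - 5\right)^{2} = 9 \cdot 2^{2} = 9 \cdot 4 = 36$)
$133 \left(P + U{\left(10,5 \right)}\right) \left(F{\left(R{\left(-1,-1 \right)},N \right)} + 83\right) = 133 \left(36 + \left(88 - 55\right)\right) \left(-1 + 83\right) = 133 \left(36 + \left(88 - 55\right)\right) 82 = 133 \left(36 + 33\right) 82 = 133 \cdot 69 \cdot 82 = 133 \cdot 5658 = 752514$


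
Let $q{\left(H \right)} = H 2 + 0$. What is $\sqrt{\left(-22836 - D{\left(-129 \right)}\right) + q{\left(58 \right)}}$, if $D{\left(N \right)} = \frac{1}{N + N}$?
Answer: $\frac{i \sqrt{1512333822}}{258} \approx 150.73 i$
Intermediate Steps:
$D{\left(N \right)} = \frac{1}{2 N}$
$q{\left(H \right)} = 2 H$ ($q{\left(H \right)} = 2 H + 0 = 2 H$)
$\sqrt{\left(-22836 - D{\left(-129 \right)}\right) + q{\left(58 \right)}} = \sqrt{\left(-22836 - \frac{1}{2 \left(-129\right)}\right) + 2 \cdot 58} = \sqrt{\left(-22836 - \frac{1}{2} \left(- \frac{1}{129}\right)\right) + 116} = \sqrt{\left(-22836 - - \frac{1}{258}\right) + 116} = \sqrt{\left(-22836 + \frac{1}{258}\right) + 116} = \sqrt{- \frac{5891687}{258} + 116} = \sqrt{- \frac{5861759}{258}} = \frac{i \sqrt{1512333822}}{258}$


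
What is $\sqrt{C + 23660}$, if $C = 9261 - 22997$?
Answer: $2 \sqrt{2481} \approx 99.619$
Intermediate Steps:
$C = -13736$
$\sqrt{C + 23660} = \sqrt{-13736 + 23660} = \sqrt{9924} = 2 \sqrt{2481}$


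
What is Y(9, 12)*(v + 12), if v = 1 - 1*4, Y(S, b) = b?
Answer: 108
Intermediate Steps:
v = -3 (v = 1 - 4 = -3)
Y(9, 12)*(v + 12) = 12*(-3 + 12) = 12*9 = 108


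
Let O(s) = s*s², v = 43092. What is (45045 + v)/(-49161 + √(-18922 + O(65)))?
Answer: -618986151/345221174 - 12591*√255703/345221174 ≈ -1.8115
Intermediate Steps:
O(s) = s³
(45045 + v)/(-49161 + √(-18922 + O(65))) = (45045 + 43092)/(-49161 + √(-18922 + 65³)) = 88137/(-49161 + √(-18922 + 274625)) = 88137/(-49161 + √255703)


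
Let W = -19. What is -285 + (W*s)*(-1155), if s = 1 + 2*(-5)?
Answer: -197790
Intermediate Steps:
s = -9 (s = 1 - 10 = -9)
-285 + (W*s)*(-1155) = -285 - 19*(-9)*(-1155) = -285 + 171*(-1155) = -285 - 197505 = -197790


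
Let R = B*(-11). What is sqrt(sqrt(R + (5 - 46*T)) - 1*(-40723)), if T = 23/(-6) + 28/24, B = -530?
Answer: sqrt(366507 + 3*sqrt(53619))/3 ≈ 201.99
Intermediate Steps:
R = 5830 (R = -530*(-11) = 5830)
T = -8/3 (T = 23*(-1/6) + 28*(1/24) = -23/6 + 7/6 = -8/3 ≈ -2.6667)
sqrt(sqrt(R + (5 - 46*T)) - 1*(-40723)) = sqrt(sqrt(5830 + (5 - 46*(-8/3))) - 1*(-40723)) = sqrt(sqrt(5830 + (5 + 368/3)) + 40723) = sqrt(sqrt(5830 + 383/3) + 40723) = sqrt(sqrt(17873/3) + 40723) = sqrt(sqrt(53619)/3 + 40723) = sqrt(40723 + sqrt(53619)/3)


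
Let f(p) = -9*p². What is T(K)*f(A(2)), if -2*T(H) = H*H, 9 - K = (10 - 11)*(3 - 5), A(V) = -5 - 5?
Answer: 22050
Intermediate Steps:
A(V) = -10
K = 7 (K = 9 - (10 - 11)*(3 - 5) = 9 - (-1)*(-2) = 9 - 1*2 = 9 - 2 = 7)
T(H) = -H²/2 (T(H) = -H*H/2 = -H²/2)
T(K)*f(A(2)) = (-½*7²)*(-9*(-10)²) = (-½*49)*(-9*100) = -49/2*(-900) = 22050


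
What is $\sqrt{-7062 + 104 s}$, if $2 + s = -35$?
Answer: $i \sqrt{10910} \approx 104.45 i$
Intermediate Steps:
$s = -37$ ($s = -2 - 35 = -37$)
$\sqrt{-7062 + 104 s} = \sqrt{-7062 + 104 \left(-37\right)} = \sqrt{-7062 - 3848} = \sqrt{-10910} = i \sqrt{10910}$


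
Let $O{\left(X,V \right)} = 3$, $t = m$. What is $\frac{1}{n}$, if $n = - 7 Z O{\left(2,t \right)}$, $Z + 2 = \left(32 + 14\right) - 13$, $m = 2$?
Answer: $- \frac{1}{651} \approx -0.0015361$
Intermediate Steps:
$t = 2$
$Z = 31$ ($Z = -2 + \left(\left(32 + 14\right) - 13\right) = -2 + \left(46 - 13\right) = -2 + 33 = 31$)
$n = -651$ ($n = \left(-7\right) 31 \cdot 3 = \left(-217\right) 3 = -651$)
$\frac{1}{n} = \frac{1}{-651} = - \frac{1}{651}$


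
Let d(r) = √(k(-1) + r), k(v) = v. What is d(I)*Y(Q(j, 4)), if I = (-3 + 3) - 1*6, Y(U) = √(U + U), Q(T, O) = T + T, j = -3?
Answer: -2*√21 ≈ -9.1651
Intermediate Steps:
Q(T, O) = 2*T
Y(U) = √2*√U (Y(U) = √(2*U) = √2*√U)
I = -6 (I = 0 - 6 = -6)
d(r) = √(-1 + r)
d(I)*Y(Q(j, 4)) = √(-1 - 6)*(√2*√(2*(-3))) = √(-7)*(√2*√(-6)) = (I*√7)*(√2*(I*√6)) = (I*√7)*(2*I*√3) = -2*√21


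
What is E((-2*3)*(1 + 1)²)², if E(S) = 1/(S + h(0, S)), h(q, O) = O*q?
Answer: 1/576 ≈ 0.0017361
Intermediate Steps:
E(S) = 1/S (E(S) = 1/(S + S*0) = 1/(S + 0) = 1/S)
E((-2*3)*(1 + 1)²)² = (1/((-2*3)*(1 + 1)²))² = (1/(-6*2²))² = (1/(-6*4))² = (1/(-24))² = (-1/24)² = 1/576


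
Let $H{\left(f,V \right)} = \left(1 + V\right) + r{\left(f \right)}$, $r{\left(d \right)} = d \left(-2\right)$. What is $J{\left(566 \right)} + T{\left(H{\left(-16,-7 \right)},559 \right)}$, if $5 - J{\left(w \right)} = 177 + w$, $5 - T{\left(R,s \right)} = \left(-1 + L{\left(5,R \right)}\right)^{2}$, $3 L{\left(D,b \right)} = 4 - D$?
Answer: $- \frac{6613}{9} \approx -734.78$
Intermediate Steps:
$r{\left(d \right)} = - 2 d$
$L{\left(D,b \right)} = \frac{4}{3} - \frac{D}{3}$ ($L{\left(D,b \right)} = \frac{4 - D}{3} = \frac{4}{3} - \frac{D}{3}$)
$H{\left(f,V \right)} = 1 + V - 2 f$ ($H{\left(f,V \right)} = \left(1 + V\right) - 2 f = 1 + V - 2 f$)
$T{\left(R,s \right)} = \frac{29}{9}$ ($T{\left(R,s \right)} = 5 - \left(-1 + \left(\frac{4}{3} - \frac{5}{3}\right)\right)^{2} = 5 - \left(-1 - \frac{1}{3}\right)^{2} = 5 - \left(- \frac{4}{3}\right)^{2} = 5 - \frac{16}{9} = \frac{29}{9}$)
$J{\left(w \right)} = -172 - w$ ($J{\left(w \right)} = 5 - \left(177 + w\right) = -172 - w$)
$J{\left(566 \right)} + T{\left(H{\left(-16,-7 \right)},559 \right)} = \left(-172 - 566\right) + \frac{29}{9} = -738 + \frac{29}{9} = - \frac{6613}{9}$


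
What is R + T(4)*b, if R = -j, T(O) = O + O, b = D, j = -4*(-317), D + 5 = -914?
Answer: -8620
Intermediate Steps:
D = -919 (D = -5 - 914 = -919)
j = 1268
b = -919
T(O) = 2*O
R = -1268 (R = -1*1268 = -1268)
R + T(4)*b = -1268 + (2*4)*(-919) = -1268 + 8*(-919) = -1268 - 7352 = -8620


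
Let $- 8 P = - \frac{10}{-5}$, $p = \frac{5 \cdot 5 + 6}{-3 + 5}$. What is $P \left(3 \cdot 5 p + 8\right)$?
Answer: $- \frac{481}{8} \approx -60.125$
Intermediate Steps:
$p = \frac{31}{2}$ ($p = \frac{25 + 6}{2} = \frac{1}{2} \cdot 31 = \frac{31}{2} \approx 15.5$)
$P = - \frac{1}{4}$ ($P = - \frac{\left(-10\right) \frac{1}{-5}}{8} = - \frac{\left(-10\right) \left(- \frac{1}{5}\right)}{8} = \left(- \frac{1}{8}\right) 2 = - \frac{1}{4} \approx -0.25$)
$P \left(3 \cdot 5 p + 8\right) = - \frac{3 \cdot 5 \cdot \frac{31}{2} + 8}{4} = - \frac{15 \cdot \frac{31}{2} + 8}{4} = - \frac{\frac{465}{2} + 8}{4} = \left(- \frac{1}{4}\right) \frac{481}{2} = - \frac{481}{8}$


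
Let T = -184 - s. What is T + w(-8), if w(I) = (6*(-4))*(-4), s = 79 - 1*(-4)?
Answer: -171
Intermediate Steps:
s = 83 (s = 79 + 4 = 83)
w(I) = 96 (w(I) = -24*(-4) = 96)
T = -267 (T = -184 - 1*83 = -184 - 83 = -267)
T + w(-8) = -267 + 96 = -171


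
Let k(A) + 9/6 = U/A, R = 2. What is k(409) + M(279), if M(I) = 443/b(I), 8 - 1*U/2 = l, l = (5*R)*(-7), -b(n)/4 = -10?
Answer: 162887/16360 ≈ 9.9564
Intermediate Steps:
b(n) = 40 (b(n) = -4*(-10) = 40)
l = -70 (l = (5*2)*(-7) = 10*(-7) = -70)
U = 156 (U = 16 - 2*(-70) = 16 + 140 = 156)
M(I) = 443/40
k(A) = -3/2 + 156/A
k(409) + M(279) = (-3/2 + 156/409) + 443/40 = -915/818 + 443/40 = 162887/16360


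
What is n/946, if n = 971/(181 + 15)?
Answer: 971/185416 ≈ 0.0052369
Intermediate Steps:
n = 971/196 ≈ 4.9541
n/946 = (971/196)/946 = (971/196)*(1/946) = 971/185416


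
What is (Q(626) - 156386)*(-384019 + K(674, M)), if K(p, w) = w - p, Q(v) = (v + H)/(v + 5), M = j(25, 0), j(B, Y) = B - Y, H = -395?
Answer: 37958782435780/631 ≈ 6.0157e+10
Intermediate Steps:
M = 25 (M = 25 - 1*0 = 25 + 0 = 25)
Q(v) = (-395 + v)/(5 + v) (Q(v) = (v - 395)/(v + 5) = (-395 + v)/(5 + v))
(Q(626) - 156386)*(-384019 + K(674, M)) = ((-395 + 626)/(5 + 626) - 156386)*(-384019 + (25 - 1*674)) = (231/631 - 156386)*(-384019 + (25 - 674)) = ((1/631)*231 - 156386)*(-384019 - 649) = (231/631 - 156386)*(-384668) = -98679335/631*(-384668) = 37958782435780/631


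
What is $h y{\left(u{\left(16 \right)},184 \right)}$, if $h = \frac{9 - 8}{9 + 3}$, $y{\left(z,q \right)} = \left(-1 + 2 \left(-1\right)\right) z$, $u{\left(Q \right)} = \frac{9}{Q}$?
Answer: $- \frac{9}{64} \approx -0.14063$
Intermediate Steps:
$y{\left(z,q \right)} = - 3 z$ ($y{\left(z,q \right)} = \left(-1 - 2\right) z = - 3 z$)
$h = \frac{1}{12}$ ($h = 1 \cdot \frac{1}{12} = \frac{1}{12} \approx 0.083333$)
$h y{\left(u{\left(16 \right)},184 \right)} = \frac{\left(-3\right) \frac{9}{16}}{12} = \frac{1}{12} \left(- \frac{27}{16}\right) = - \frac{9}{64}$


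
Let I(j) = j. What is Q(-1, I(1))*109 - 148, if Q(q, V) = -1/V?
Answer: -257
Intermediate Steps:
Q(-1, I(1))*109 - 148 = -1/1*109 - 148 = -1*1*109 - 148 = -1*109 - 148 = -109 - 148 = -257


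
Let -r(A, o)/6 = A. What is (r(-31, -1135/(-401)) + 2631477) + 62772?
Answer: 2694435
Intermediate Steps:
r(A, o) = -6*A
(r(-31, -1135/(-401)) + 2631477) + 62772 = (-6*(-31) + 2631477) + 62772 = (186 + 2631477) + 62772 = 2631663 + 62772 = 2694435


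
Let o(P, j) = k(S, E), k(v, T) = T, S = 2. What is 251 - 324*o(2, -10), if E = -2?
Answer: 899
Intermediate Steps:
o(P, j) = -2
251 - 324*o(2, -10) = 251 - 324*(-2) = 251 + 648 = 899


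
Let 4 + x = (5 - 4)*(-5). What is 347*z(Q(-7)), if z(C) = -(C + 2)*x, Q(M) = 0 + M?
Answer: -15615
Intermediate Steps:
x = -9 (x = -4 + (5 - 4)*(-5) = -4 + 1*(-5) = -4 - 5 = -9)
Q(M) = M
z(C) = 18 + 9*C (z(C) = -(C + 2)*(-9) = -(2 + C)*(-9) = -(-18 - 9*C) = 18 + 9*C)
347*z(Q(-7)) = 347*(18 + 9*(-7)) = 347*(18 - 63) = 347*(-45) = -15615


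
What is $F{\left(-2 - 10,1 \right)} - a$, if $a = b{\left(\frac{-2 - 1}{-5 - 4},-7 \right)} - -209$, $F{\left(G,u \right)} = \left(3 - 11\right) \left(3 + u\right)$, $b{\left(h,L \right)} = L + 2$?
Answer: $-236$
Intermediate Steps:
$b{\left(h,L \right)} = 2 + L$
$F{\left(G,u \right)} = -24 - 8 u$ ($F{\left(G,u \right)} = - 8 \left(3 + u\right) = -24 - 8 u$)
$a = 204$ ($a = \left(2 - 7\right) - -209 = -5 + 209 = 204$)
$F{\left(-2 - 10,1 \right)} - a = \left(-24 - 8\right) - 204 = -32 - 204 = -236$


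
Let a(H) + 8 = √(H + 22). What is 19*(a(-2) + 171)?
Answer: 3097 + 38*√5 ≈ 3182.0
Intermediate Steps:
a(H) = -8 + √(22 + H) (a(H) = -8 + √(H + 22) = -8 + √(22 + H))
19*(a(-2) + 171) = 19*((-8 + √(22 - 2)) + 171) = 19*((-8 + √20) + 171) = 19*((-8 + 2*√5) + 171) = 19*(163 + 2*√5) = 3097 + 38*√5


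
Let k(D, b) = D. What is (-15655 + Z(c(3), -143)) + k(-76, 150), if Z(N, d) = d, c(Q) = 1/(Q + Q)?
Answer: -15874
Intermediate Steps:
c(Q) = 1/(2*Q)
(-15655 + Z(c(3), -143)) + k(-76, 150) = (-15655 - 143) - 76 = -15798 - 76 = -15874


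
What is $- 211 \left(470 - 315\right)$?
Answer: $-32705$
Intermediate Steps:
$- 211 \left(470 - 315\right) = \left(-211\right) 155 = -32705$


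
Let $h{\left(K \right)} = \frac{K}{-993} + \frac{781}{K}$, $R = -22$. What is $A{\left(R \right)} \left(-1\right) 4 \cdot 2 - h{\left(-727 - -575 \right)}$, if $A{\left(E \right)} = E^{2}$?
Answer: $- \frac{583671763}{150936} \approx -3867.0$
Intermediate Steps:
$h{\left(K \right)} = \frac{781}{K} - \frac{K}{993}$ ($h{\left(K \right)} = K \left(- \frac{1}{993}\right) + \frac{781}{K} = - \frac{K}{993} + \frac{781}{K} = \frac{781}{K} - \frac{K}{993}$)
$A{\left(R \right)} \left(-1\right) 4 \cdot 2 - h{\left(-727 - -575 \right)} = \left(-22\right)^{2} \left(-1\right) 4 \cdot 2 - \left(\frac{781}{-727 - -575} - \frac{-727 - -575}{993}\right) = 484 \left(\left(-4\right) 2\right) - \left(\frac{781}{-727 + 575} - \frac{-727 + 575}{993}\right) = 484 \left(-8\right) - \left(\frac{781}{-152} - - \frac{152}{993}\right) = -3872 - \left(781 \left(- \frac{1}{152}\right) + \frac{152}{993}\right) = -3872 - \left(- \frac{781}{152} + \frac{152}{993}\right) = -3872 - - \frac{752429}{150936} = -3872 + \frac{752429}{150936} = - \frac{583671763}{150936}$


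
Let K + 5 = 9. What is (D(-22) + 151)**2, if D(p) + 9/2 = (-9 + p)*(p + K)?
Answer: 1985281/4 ≈ 4.9632e+5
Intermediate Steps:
K = 4 (K = -5 + 9 = 4)
D(p) = -9/2 + (-9 + p)*(4 + p) (D(p) = -9/2 + (-9 + p)*(p + 4) = -9/2 + (-9 + p)*(4 + p))
(D(-22) + 151)**2 = ((-81/2 + (-22)**2 - 5*(-22)) + 151)**2 = ((-81/2 + 484 + 110) + 151)**2 = (1107/2 + 151)**2 = (1409/2)**2 = 1985281/4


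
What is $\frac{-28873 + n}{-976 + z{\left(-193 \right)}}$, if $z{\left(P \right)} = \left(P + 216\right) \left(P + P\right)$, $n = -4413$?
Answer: $\frac{16643}{4927} \approx 3.3779$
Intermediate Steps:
$z{\left(P \right)} = 2 P \left(216 + P\right)$ ($z{\left(P \right)} = \left(216 + P\right) 2 P = 2 P \left(216 + P\right)$)
$\frac{-28873 + n}{-976 + z{\left(-193 \right)}} = \frac{-28873 - 4413}{-976 + 2 \left(-193\right) \left(216 - 193\right)} = - \frac{33286}{-976 + 2 \left(-193\right) 23} = - \frac{33286}{-976 - 8878} = - \frac{33286}{-9854} = \left(-33286\right) \left(- \frac{1}{9854}\right) = \frac{16643}{4927}$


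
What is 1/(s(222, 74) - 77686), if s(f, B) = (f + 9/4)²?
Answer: -16/438367 ≈ -3.6499e-5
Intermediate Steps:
s(f, B) = (9/4 + f)² (s(f, B) = (f + 9*(¼))² = (f + 9/4)² = (9/4 + f)²)
1/(s(222, 74) - 77686) = 1/((9 + 4*222)²/16 - 77686) = 1/((9 + 888)²/16 - 77686) = 1/((1/16)*897² - 77686) = 1/((1/16)*804609 - 77686) = 1/(804609/16 - 77686) = 1/(-438367/16) = -16/438367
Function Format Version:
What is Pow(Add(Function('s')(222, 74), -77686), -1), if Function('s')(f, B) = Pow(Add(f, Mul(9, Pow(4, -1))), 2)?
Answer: Rational(-16, 438367) ≈ -3.6499e-5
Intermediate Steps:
Function('s')(f, B) = Pow(Add(Rational(9, 4), f), 2) (Function('s')(f, B) = Pow(Add(f, Mul(9, Rational(1, 4))), 2) = Pow(Add(f, Rational(9, 4)), 2) = Pow(Add(Rational(9, 4), f), 2))
Pow(Add(Function('s')(222, 74), -77686), -1) = Pow(Add(Mul(Rational(1, 16), Pow(Add(9, Mul(4, 222)), 2)), -77686), -1) = Pow(Add(Mul(Rational(1, 16), Pow(Add(9, 888), 2)), -77686), -1) = Pow(Add(Mul(Rational(1, 16), Pow(897, 2)), -77686), -1) = Pow(Add(Mul(Rational(1, 16), 804609), -77686), -1) = Pow(Add(Rational(804609, 16), -77686), -1) = Pow(Rational(-438367, 16), -1) = Rational(-16, 438367)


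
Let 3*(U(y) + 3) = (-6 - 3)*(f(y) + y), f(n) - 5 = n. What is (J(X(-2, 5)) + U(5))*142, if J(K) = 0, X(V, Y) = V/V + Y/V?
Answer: -6816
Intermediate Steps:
f(n) = 5 + n
X(V, Y) = 1 + Y/V
U(y) = -18 - 6*y (U(y) = -3 + ((-6 - 3)*((5 + y) + y))/3 = -3 + (-9*(5 + 2*y))/3 = -3 + (-45 - 18*y)/3 = -3 + (-15 - 6*y) = -18 - 6*y)
(J(X(-2, 5)) + U(5))*142 = (0 + (-18 - 6*5))*142 = (0 + (-18 - 30))*142 = (0 - 48)*142 = -48*142 = -6816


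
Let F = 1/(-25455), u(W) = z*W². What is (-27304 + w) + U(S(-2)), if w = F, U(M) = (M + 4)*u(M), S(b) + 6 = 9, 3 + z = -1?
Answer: -701437981/25455 ≈ -27556.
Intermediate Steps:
z = -4 (z = -3 - 1 = -4)
u(W) = -4*W²
S(b) = 3 (S(b) = -6 + 9 = 3)
U(M) = -4*M²*(4 + M) (U(M) = (M + 4)*(-4*M²) = (4 + M)*(-4*M²) = -4*M²*(4 + M))
F = -1/25455 ≈ -3.9285e-5
w = -1/25455 ≈ -3.9285e-5
(-27304 + w) + U(S(-2)) = (-27304 - 1/25455) + 4*3²*(-4 - 1*3) = -695023321/25455 + 4*9*(-4 - 3) = -695023321/25455 + 4*9*(-7) = -695023321/25455 - 252 = -701437981/25455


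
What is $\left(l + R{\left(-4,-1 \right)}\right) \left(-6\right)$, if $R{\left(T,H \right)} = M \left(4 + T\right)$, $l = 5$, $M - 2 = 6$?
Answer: $-30$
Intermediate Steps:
$M = 8$ ($M = 2 + 6 = 8$)
$R{\left(T,H \right)} = 32 + 8 T$ ($R{\left(T,H \right)} = 8 \left(4 + T\right) = 32 + 8 T$)
$\left(l + R{\left(-4,-1 \right)}\right) \left(-6\right) = \left(5 + \left(32 + 8 \left(-4\right)\right)\right) \left(-6\right) = \left(5 + \left(32 - 32\right)\right) \left(-6\right) = \left(5 + 0\right) \left(-6\right) = 5 \left(-6\right) = -30$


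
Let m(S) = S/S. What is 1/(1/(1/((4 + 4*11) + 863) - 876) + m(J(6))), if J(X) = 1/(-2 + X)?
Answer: 798035/797124 ≈ 1.0011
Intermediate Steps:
m(S) = 1
1/(1/(1/((4 + 4*11) + 863) - 876) + m(J(6))) = 1/(1/(1/((4 + 4*11) + 863) - 876) + 1) = 1/(1/(1/((4 + 44) + 863) - 876) + 1) = 1/(1/(1/(48 + 863) - 876) + 1) = 1/(1/(1/911 - 876) + 1) = 1/(1/(-798035/911) + 1) = 1/(-911/798035 + 1) = 1/(797124/798035) = 798035/797124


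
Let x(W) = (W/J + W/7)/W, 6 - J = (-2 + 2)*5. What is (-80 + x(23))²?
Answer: 11202409/1764 ≈ 6350.6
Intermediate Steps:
J = 6 (J = 6 - (-2 + 2)*5 = 6 - 0*5 = 6 - 1*0 = 6 + 0 = 6)
x(W) = 13/42 (x(W) = (W/6 + W/7)/W = (13*W/42)/W = 13/42)
(-80 + x(23))² = (-80 + 13/42)² = (-3347/42)² = 11202409/1764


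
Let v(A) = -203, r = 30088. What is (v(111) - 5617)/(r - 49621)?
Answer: 1940/6511 ≈ 0.29796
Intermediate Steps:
(v(111) - 5617)/(r - 49621) = (-203 - 5617)/(30088 - 49621) = -5820/(-19533) = -5820*(-1/19533) = 1940/6511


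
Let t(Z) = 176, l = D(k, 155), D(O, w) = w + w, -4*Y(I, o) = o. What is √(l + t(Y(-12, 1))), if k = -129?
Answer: 9*√6 ≈ 22.045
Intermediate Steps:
Y(I, o) = -o/4
D(O, w) = 2*w
l = 310 (l = 2*155 = 310)
√(l + t(Y(-12, 1))) = √(310 + 176) = √486 = 9*√6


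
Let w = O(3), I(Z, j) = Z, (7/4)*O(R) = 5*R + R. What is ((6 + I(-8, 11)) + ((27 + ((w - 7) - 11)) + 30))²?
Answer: 109561/49 ≈ 2235.9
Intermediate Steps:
O(R) = 24*R/7 (O(R) = 4*(5*R + R)/7 = 4*(6*R)/7 = 24*R/7)
w = 72/7 (w = (24/7)*3 = 72/7 ≈ 10.286)
((6 + I(-8, 11)) + ((27 + ((w - 7) - 11)) + 30))² = ((6 - 8) + ((27 + ((72/7 - 7) - 11)) + 30))² = (-2 + ((27 + (23/7 - 11)) + 30))² = (-2 + ((27 - 54/7) + 30))² = (-2 + (135/7 + 30))² = (-2 + 345/7)² = (331/7)² = 109561/49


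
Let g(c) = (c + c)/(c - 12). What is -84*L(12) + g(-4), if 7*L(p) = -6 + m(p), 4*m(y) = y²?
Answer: -719/2 ≈ -359.50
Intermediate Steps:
g(c) = 2*c/(-12 + c) (g(c) = (2*c)/(-12 + c) = 2*c/(-12 + c))
m(y) = y²/4
L(p) = -6/7 + p²/28 (L(p) = (-6 + p²/4)/7 = -6/7 + p²/28)
-84*L(12) + g(-4) = -84*(-6/7 + (1/28)*12²) + 2*(-4)/(-12 - 4) = -84*(-6/7 + (1/28)*144) + 2*(-4)/(-16) = -84*(-6/7 + 36/7) + 2*(-4)*(-1/16) = -84*30/7 + ½ = -360 + ½ = -719/2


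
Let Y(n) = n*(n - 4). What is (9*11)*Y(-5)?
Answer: 4455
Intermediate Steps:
Y(n) = n*(-4 + n)
(9*11)*Y(-5) = (9*11)*(-5*(-4 - 5)) = 99*(-5*(-9)) = 99*45 = 4455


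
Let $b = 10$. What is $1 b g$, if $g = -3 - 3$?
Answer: $-60$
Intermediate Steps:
$g = -6$ ($g = -3 - 3 = -6$)
$1 b g = 1 \cdot 10 \left(-6\right) = 10 \left(-6\right) = -60$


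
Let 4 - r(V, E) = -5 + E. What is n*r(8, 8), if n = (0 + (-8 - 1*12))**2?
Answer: 400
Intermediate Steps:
r(V, E) = 9 - E (r(V, E) = 4 - (-5 + E) = 4 + (5 - E) = 9 - E)
n = 400 (n = (0 + (-8 - 12))**2 = (0 - 20)**2 = (-20)**2 = 400)
n*r(8, 8) = 400*(9 - 1*8) = 400*(9 - 8) = 400*1 = 400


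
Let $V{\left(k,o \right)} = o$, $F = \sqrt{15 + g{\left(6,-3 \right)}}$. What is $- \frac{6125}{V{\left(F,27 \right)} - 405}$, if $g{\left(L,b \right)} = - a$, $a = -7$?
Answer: $\frac{875}{54} \approx 16.204$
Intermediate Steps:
$g{\left(L,b \right)} = 7$ ($g{\left(L,b \right)} = \left(-1\right) \left(-7\right) = 7$)
$F = \sqrt{22}$ ($F = \sqrt{15 + 7} = \sqrt{22} \approx 4.6904$)
$- \frac{6125}{V{\left(F,27 \right)} - 405} = - \frac{6125}{27 - 405} = - \frac{6125}{-378} = \left(-6125\right) \left(- \frac{1}{378}\right) = \frac{875}{54}$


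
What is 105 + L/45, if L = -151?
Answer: 4574/45 ≈ 101.64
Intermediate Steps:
105 + L/45 = 105 - 151/45 = 4574/45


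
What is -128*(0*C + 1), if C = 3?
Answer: -128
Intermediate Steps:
-128*(0*C + 1) = -128*(0*3 + 1) = -128*(0 + 1) = -128*1 = -128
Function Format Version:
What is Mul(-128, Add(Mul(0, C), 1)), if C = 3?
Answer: -128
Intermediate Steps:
Mul(-128, Add(Mul(0, C), 1)) = Mul(-128, Add(Mul(0, 3), 1)) = Mul(-128, Add(0, 1)) = Mul(-128, 1) = -128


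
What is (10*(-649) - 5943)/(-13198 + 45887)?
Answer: -12433/32689 ≈ -0.38034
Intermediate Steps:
(10*(-649) - 5943)/(-13198 + 45887) = (-6490 - 5943)/32689 = -12433*1/32689 = -12433/32689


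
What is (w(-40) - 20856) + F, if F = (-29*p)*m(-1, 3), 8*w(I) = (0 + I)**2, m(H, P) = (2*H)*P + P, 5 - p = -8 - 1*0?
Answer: -19525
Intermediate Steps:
p = 13 (p = 5 - (-8 - 1*0) = 5 - (-8 + 0) = 5 - 1*(-8) = 5 + 8 = 13)
m(H, P) = P + 2*H*P (m(H, P) = 2*H*P + P = P + 2*H*P)
w(I) = I**2/8 (w(I) = (0 + I)**2/8 = I**2/8)
F = 1131 (F = (-29*13)*(3*(1 + 2*(-1))) = -1131*(1 - 2) = -1131*(-1) = -377*(-3) = 1131)
(w(-40) - 20856) + F = ((1/8)*(-40)**2 - 20856) + 1131 = ((1/8)*1600 - 20856) + 1131 = (200 - 20856) + 1131 = -20656 + 1131 = -19525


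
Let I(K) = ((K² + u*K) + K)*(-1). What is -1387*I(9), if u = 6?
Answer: 199728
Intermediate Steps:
I(K) = -K² - 7*K (I(K) = ((K² + 6*K) + K)*(-1) = (K² + 7*K)*(-1) = -K² - 7*K)
-1387*I(9) = -(-1387)*9*(7 + 9) = -(-1387)*9*16 = -1387*(-144) = 199728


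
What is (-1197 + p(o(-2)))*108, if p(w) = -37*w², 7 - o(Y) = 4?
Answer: -165240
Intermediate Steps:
o(Y) = 3 (o(Y) = 7 - 1*4 = 7 - 4 = 3)
(-1197 + p(o(-2)))*108 = (-1197 - 37*3²)*108 = (-1197 - 37*9)*108 = (-1197 - 333)*108 = -1530*108 = -165240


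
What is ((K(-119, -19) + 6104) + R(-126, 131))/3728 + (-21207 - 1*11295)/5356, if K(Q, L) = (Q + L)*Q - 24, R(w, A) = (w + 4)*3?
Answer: -40735/311987 ≈ -0.13057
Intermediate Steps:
R(w, A) = 12 + 3*w (R(w, A) = (4 + w)*3 = 12 + 3*w)
K(Q, L) = -24 + Q*(L + Q) (K(Q, L) = (L + Q)*Q - 24 = Q*(L + Q) - 24 = -24 + Q*(L + Q))
((K(-119, -19) + 6104) + R(-126, 131))/3728 + (-21207 - 1*11295)/5356 = (((-24 + (-119)² - 19*(-119)) + 6104) + (12 + 3*(-126)))/3728 + (-21207 - 1*11295)/5356 = (((-24 + 14161 + 2261) + 6104) + (12 - 378))*(1/3728) + (-21207 - 11295)*(1/5356) = ((16398 + 6104) - 366)*(1/3728) - 32502*1/5356 = (22502 - 366)*(1/3728) - 16251/2678 = 22136*(1/3728) - 16251/2678 = 2767/466 - 16251/2678 = -40735/311987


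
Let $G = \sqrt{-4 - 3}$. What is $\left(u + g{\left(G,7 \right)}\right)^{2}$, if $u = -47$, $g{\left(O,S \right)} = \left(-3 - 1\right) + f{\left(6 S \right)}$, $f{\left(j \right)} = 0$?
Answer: $2601$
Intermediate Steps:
$G = i \sqrt{7}$ ($G = \sqrt{-7} = i \sqrt{7} \approx 2.6458 i$)
$g{\left(O,S \right)} = -4$ ($g{\left(O,S \right)} = \left(-3 - 1\right) + 0 = -4 + 0 = -4$)
$\left(u + g{\left(G,7 \right)}\right)^{2} = \left(-47 - 4\right)^{2} = \left(-51\right)^{2} = 2601$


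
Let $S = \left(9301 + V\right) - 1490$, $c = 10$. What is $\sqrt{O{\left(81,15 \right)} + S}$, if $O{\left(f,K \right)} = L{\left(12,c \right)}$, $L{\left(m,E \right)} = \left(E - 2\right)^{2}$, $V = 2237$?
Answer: $8 \sqrt{158} \approx 100.56$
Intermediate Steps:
$L{\left(m,E \right)} = \left(-2 + E\right)^{2}$
$O{\left(f,K \right)} = 64$ ($O{\left(f,K \right)} = \left(-2 + 10\right)^{2} = 8^{2} = 64$)
$S = 10048$ ($S = \left(9301 + 2237\right) - 1490 = 11538 - 1490 = 10048$)
$\sqrt{O{\left(81,15 \right)} + S} = \sqrt{64 + 10048} = \sqrt{10112} = 8 \sqrt{158}$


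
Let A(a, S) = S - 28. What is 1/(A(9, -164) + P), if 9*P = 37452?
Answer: 3/11908 ≈ 0.00025193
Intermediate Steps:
A(a, S) = -28 + S
P = 12484/3 (P = (⅑)*37452 = 12484/3 ≈ 4161.3)
1/(A(9, -164) + P) = 1/((-28 - 164) + 12484/3) = 1/(-192 + 12484/3) = 1/(11908/3) = 3/11908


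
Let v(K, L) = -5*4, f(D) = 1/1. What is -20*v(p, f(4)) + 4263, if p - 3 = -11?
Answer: 4663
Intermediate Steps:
p = -8 (p = 3 - 11 = -8)
f(D) = 1
v(K, L) = -20
-20*v(p, f(4)) + 4263 = -20*(-20) + 4263 = 400 + 4263 = 4663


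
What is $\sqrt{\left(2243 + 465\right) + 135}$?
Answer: $\sqrt{2843} \approx 53.32$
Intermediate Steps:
$\sqrt{\left(2243 + 465\right) + 135} = \sqrt{2708 + 135} = \sqrt{2843}$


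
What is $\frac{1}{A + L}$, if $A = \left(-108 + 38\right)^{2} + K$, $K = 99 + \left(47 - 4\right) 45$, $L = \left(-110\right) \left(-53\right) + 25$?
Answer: $\frac{1}{12789} \approx 7.8192 \cdot 10^{-5}$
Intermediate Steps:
$L = 5855$ ($L = 5830 + 25 = 5855$)
$K = 2034$ ($K = 99 + \left(47 - 4\right) 45 = 99 + 43 \cdot 45 = 99 + 1935 = 2034$)
$A = 6934$ ($A = \left(-108 + 38\right)^{2} + 2034 = \left(-70\right)^{2} + 2034 = 4900 + 2034 = 6934$)
$\frac{1}{A + L} = \frac{1}{6934 + 5855} = \frac{1}{12789}$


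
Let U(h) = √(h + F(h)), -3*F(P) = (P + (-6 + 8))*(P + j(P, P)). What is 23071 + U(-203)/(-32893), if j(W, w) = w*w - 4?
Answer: 23071 - √2746931/32893 ≈ 23071.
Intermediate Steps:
j(W, w) = -4 + w² (j(W, w) = w² - 4 = -4 + w²)
F(P) = -(2 + P)*(-4 + P + P²)/3 (F(P) = -(P + (-6 + 8))*(P + (-4 + P²))/3 = -(P + 2)*(-4 + P + P²)/3 = -(2 + P)*(-4 + P + P²)/3)
U(h) = √(8/3 - h² - h³/3 + 5*h/3) (U(h) = √(h + (8/3 - h² - h³/3 + 2*h/3)) = √(8/3 - h² - h³/3 + 5*h/3))
23071 + U(-203)/(-32893) = 23071 + (√(24 - 9*(-203)² - 3*(-203)³ + 15*(-203))/3)/(-32893) = 23071 + (√(24 - 9*41209 - 3*(-8365427) - 3045)/3)*(-1/32893) = 23071 + (√(24 - 370881 + 25096281 - 3045)/3)*(-1/32893) = 23071 + (√24722379/3)*(-1/32893) = 23071 + ((3*√2746931)/3)*(-1/32893) = 23071 + √2746931*(-1/32893) = 23071 - √2746931/32893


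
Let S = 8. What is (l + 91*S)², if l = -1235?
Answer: 257049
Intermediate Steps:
(l + 91*S)² = (-1235 + 91*8)² = (-1235 + 728)² = (-507)² = 257049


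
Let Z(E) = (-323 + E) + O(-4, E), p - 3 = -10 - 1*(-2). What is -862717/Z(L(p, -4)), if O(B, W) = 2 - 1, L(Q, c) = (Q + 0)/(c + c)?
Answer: 6901736/2571 ≈ 2684.5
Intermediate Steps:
p = -5 (p = 3 + (-10 - 1*(-2)) = 3 + (-10 + 2) = 3 - 8 = -5)
L(Q, c) = Q/(2*c) (L(Q, c) = Q/((2*c)) = Q*(1/(2*c)) = Q/(2*c))
O(B, W) = 1
Z(E) = -322 + E (Z(E) = (-323 + E) + 1 = -322 + E)
-862717/Z(L(p, -4)) = -862717/(-322 + (½)*(-5)/(-4)) = -862717/(-322 + (½)*(-5)*(-¼)) = -862717/(-322 + 5/8) = -862717/(-2571/8) = -862717*(-8/2571) = 6901736/2571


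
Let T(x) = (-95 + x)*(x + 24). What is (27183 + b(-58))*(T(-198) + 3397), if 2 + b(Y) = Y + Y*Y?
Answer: 1657852573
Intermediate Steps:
T(x) = (-95 + x)*(24 + x)
b(Y) = -2 + Y + Y² (b(Y) = -2 + (Y + Y*Y) = -2 + (Y + Y²) = -2 + Y + Y²)
(27183 + b(-58))*(T(-198) + 3397) = (27183 + (-2 - 58 + (-58)²))*((-2280 + (-198)² - 71*(-198)) + 3397) = (27183 + (-2 - 58 + 3364))*((-2280 + 39204 + 14058) + 3397) = (27183 + 3304)*(50982 + 3397) = 30487*54379 = 1657852573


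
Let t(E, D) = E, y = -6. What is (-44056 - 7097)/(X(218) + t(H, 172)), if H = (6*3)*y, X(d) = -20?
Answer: 51153/128 ≈ 399.63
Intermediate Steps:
H = -108 (H = (6*3)*(-6) = 18*(-6) = -108)
(-44056 - 7097)/(X(218) + t(H, 172)) = (-44056 - 7097)/(-20 - 108) = -51153/(-128) = -51153*(-1/128) = 51153/128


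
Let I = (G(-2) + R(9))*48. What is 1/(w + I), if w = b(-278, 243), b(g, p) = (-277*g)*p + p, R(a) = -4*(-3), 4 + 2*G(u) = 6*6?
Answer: 1/18714045 ≈ 5.3436e-8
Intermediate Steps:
G(u) = 16 (G(u) = -2 + (6*6)/2 = -2 + (1/2)*36 = -2 + 18 = 16)
R(a) = 12
b(g, p) = p - 277*g*p (b(g, p) = -277*g*p + p = p - 277*g*p)
w = 18712701 (w = 243*(1 - 277*(-278)) = 243*(1 + 77006) = 243*77007 = 18712701)
I = 1344 (I = (16 + 12)*48 = 28*48 = 1344)
1/(w + I) = 1/(18712701 + 1344) = 1/18714045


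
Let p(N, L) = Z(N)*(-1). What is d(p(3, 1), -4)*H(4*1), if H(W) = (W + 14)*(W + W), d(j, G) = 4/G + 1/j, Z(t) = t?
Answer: -192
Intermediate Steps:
p(N, L) = -N (p(N, L) = N*(-1) = -N)
d(j, G) = 1/j + 4/G (d(j, G) = 4/G + 1/j = 1/j + 4/G)
H(W) = 2*W*(14 + W) (H(W) = (14 + W)*(2*W) = 2*W*(14 + W))
d(p(3, 1), -4)*H(4*1) = (1/(-1*3) + 4/(-4))*(2*(4*1)*(14 + 4*1)) = (1/(-3) + 4*(-¼))*(2*4*(14 + 4)) = (-⅓ - 1)*(2*4*18) = -4/3*144 = -192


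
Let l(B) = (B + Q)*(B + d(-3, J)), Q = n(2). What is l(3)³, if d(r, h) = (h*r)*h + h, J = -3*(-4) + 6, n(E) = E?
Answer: -107510668875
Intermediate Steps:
J = 18 (J = 12 + 6 = 18)
Q = 2
d(r, h) = h + r*h² (d(r, h) = r*h² + h = h + r*h²)
l(B) = (-954 + B)*(2 + B) (l(B) = (B + 2)*(B + 18*(1 + 18*(-3))) = (2 + B)*(B + 18*(1 - 54)) = (2 + B)*(B + 18*(-53)) = (2 + B)*(B - 954) = (2 + B)*(-954 + B) = (-954 + B)*(2 + B))
l(3)³ = (-1908 + 3² - 952*3)³ = (-1908 + 9 - 2856)³ = (-4755)³ = -107510668875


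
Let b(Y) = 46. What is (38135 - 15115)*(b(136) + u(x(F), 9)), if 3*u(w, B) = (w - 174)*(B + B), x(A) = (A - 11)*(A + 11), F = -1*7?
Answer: -32918600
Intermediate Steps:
F = -7
x(A) = (-11 + A)*(11 + A)
u(w, B) = 2*B*(-174 + w)/3 (u(w, B) = ((w - 174)*(B + B))/3 = ((-174 + w)*(2*B))/3 = (2*B*(-174 + w))/3 = 2*B*(-174 + w)/3)
(38135 - 15115)*(b(136) + u(x(F), 9)) = (38135 - 15115)*(46 + (2/3)*9*(-174 + (-121 + (-7)**2))) = 23020*(46 + (2/3)*9*(-174 + (-121 + 49))) = 23020*(46 + (2/3)*9*(-174 - 72)) = 23020*(46 + (2/3)*9*(-246)) = 23020*(46 - 1476) = 23020*(-1430) = -32918600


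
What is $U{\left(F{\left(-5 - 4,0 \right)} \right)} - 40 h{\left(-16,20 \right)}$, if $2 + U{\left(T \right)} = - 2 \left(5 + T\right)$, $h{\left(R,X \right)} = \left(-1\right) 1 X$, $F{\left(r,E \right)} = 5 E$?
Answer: $788$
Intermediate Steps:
$h{\left(R,X \right)} = - X$
$U{\left(T \right)} = -12 - 2 T$ ($U{\left(T \right)} = -2 - 2 \left(5 + T\right) = -2 - \left(10 + 2 T\right) = -12 - 2 T$)
$U{\left(F{\left(-5 - 4,0 \right)} \right)} - 40 h{\left(-16,20 \right)} = \left(-12 - 2 \cdot 5 \cdot 0\right) - 40 \left(\left(-1\right) 20\right) = \left(-12 - 0\right) - -800 = \left(-12 + 0\right) + 800 = -12 + 800 = 788$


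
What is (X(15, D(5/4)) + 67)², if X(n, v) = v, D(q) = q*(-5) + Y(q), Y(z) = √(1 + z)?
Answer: 62001/16 ≈ 3875.1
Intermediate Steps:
D(q) = √(1 + q) - 5*q (D(q) = q*(-5) + √(1 + q) = -5*q + √(1 + q) = √(1 + q) - 5*q)
(X(15, D(5/4)) + 67)² = ((√(1 + 5/4) - 25/4) + 67)² = ((√(1 + 5*(¼)) - 25/4) + 67)² = ((√(1 + 5/4) - 5*5/4) + 67)² = ((√(9/4) - 25/4) + 67)² = ((3/2 - 25/4) + 67)² = (-19/4 + 67)² = (249/4)² = 62001/16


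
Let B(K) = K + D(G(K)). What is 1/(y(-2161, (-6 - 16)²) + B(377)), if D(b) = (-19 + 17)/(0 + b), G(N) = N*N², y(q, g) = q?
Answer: -53582633/95591417274 ≈ -0.00056054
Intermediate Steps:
G(N) = N³
D(b) = -2/b
B(K) = K - 2/K³
1/(y(-2161, (-6 - 16)²) + B(377)) = 1/(-2161 + (377 - 2/377³)) = 1/(-2161 + (377 - 2*1/53582633)) = 1/(-2161 + (377 - 2/53582633)) = 1/(-2161 + 20200652639/53582633) = 1/(-95591417274/53582633) = -53582633/95591417274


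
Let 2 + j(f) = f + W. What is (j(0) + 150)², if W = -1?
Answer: 21609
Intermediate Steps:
j(f) = -3 + f (j(f) = -2 + (f - 1) = -2 + (-1 + f) = -3 + f)
(j(0) + 150)² = ((-3 + 0) + 150)² = (-3 + 150)² = 147² = 21609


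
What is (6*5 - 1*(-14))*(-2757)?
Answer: -121308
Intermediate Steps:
(6*5 - 1*(-14))*(-2757) = (30 + 14)*(-2757) = 44*(-2757) = -121308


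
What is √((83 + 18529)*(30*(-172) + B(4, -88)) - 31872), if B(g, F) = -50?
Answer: 2*I*√24250098 ≈ 9848.9*I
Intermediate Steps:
√((83 + 18529)*(30*(-172) + B(4, -88)) - 31872) = √((83 + 18529)*(30*(-172) - 50) - 31872) = √(18612*(-5160 - 50) - 31872) = √(18612*(-5210) - 31872) = √(-96968520 - 31872) = √(-97000392) = 2*I*√24250098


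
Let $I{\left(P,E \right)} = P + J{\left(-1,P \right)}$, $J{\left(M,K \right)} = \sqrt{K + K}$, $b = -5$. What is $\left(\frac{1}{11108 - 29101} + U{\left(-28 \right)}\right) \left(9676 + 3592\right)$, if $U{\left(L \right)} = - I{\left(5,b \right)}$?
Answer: $- \frac{1193668888}{17993} - 13268 \sqrt{10} \approx -1.083 \cdot 10^{5}$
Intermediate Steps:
$J{\left(M,K \right)} = \sqrt{2} \sqrt{K}$ ($J{\left(M,K \right)} = \sqrt{2 K} = \sqrt{2} \sqrt{K}$)
$I{\left(P,E \right)} = P + \sqrt{2} \sqrt{P}$
$U{\left(L \right)} = -5 - \sqrt{10}$ ($U{\left(L \right)} = - (5 + \sqrt{2} \sqrt{5}) = - (5 + \sqrt{10}) = -5 - \sqrt{10}$)
$\left(\frac{1}{11108 - 29101} + U{\left(-28 \right)}\right) \left(9676 + 3592\right) = \left(\frac{1}{11108 - 29101} - \left(5 + \sqrt{10}\right)\right) \left(9676 + 3592\right) = \left(\frac{1}{-17993} - \left(5 + \sqrt{10}\right)\right) 13268 = \left(- \frac{1}{17993} - \left(5 + \sqrt{10}\right)\right) 13268 = \left(- \frac{89966}{17993} - \sqrt{10}\right) 13268 = - \frac{1193668888}{17993} - 13268 \sqrt{10}$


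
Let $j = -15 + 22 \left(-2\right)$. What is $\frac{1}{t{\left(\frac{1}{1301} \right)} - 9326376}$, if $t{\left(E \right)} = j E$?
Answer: $- \frac{1301}{12133615235} \approx -1.0722 \cdot 10^{-7}$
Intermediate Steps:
$j = -59$ ($j = -15 - 44 = -59$)
$t{\left(E \right)} = - 59 E$
$\frac{1}{t{\left(\frac{1}{1301} \right)} - 9326376} = \frac{1}{- \frac{59}{1301} - 9326376} = \frac{1}{- \frac{12133615235}{1301}} = - \frac{1301}{12133615235}$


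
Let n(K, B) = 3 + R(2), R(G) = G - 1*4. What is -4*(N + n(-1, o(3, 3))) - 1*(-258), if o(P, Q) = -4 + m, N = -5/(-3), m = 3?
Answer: 742/3 ≈ 247.33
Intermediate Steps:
N = 5/3 (N = -5*(-⅓) = 5/3 ≈ 1.6667)
R(G) = -4 + G (R(G) = G - 4 = -4 + G)
o(P, Q) = -1 (o(P, Q) = -4 + 3 = -1)
n(K, B) = 1 (n(K, B) = 3 + (-4 + 2) = 3 - 2 = 1)
-4*(N + n(-1, o(3, 3))) - 1*(-258) = -4*(5/3 + 1) - 1*(-258) = -4*8/3 + 258 = -32/3 + 258 = 742/3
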